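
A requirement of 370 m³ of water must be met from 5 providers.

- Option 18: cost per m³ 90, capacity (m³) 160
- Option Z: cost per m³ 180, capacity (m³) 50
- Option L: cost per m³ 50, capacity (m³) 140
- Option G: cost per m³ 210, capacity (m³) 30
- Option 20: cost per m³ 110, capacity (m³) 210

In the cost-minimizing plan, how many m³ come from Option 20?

70

Cheapest first:
Option L at 50: take all 140 m³ — 230 still needed.
Take 160 from Option 18 at 90 — need 70 more.
Option 20 (110): take the remaining 70 — done.
Option Z, Option G: unused.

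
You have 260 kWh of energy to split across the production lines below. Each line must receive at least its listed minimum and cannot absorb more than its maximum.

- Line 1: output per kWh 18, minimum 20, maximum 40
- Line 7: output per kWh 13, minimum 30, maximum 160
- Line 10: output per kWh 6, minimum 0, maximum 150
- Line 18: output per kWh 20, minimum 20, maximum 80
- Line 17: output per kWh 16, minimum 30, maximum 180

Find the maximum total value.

Meeting every minimum uses 20+30+0+20+30 = 100 kWh, leaving 160.
Highest output per kWh first: Line 18 20 > Line 1 18 > Line 17 16 > Line 7 13 > Line 10 6.
Line 18: +60 to 80 (cap) — 100 left.
Line 1: +20 to 40 (cap) — 80 left.
Line 17 has room for 150 more but only 80 remain, so it gets 110.
Total = 18×40 + 13×30 + 20×80 + 16×110 = 4470.

4470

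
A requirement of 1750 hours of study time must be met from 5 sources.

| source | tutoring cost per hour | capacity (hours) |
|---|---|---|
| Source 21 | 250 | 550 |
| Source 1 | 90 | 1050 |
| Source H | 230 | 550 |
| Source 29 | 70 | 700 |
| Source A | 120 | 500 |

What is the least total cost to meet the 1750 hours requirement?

Fill from the cheapest source first.
Source 29 at 70: take all 700 hours ; 1050 still needed.
Take 1050 from Source 1 at 90 ; need 0 more.
Source A, Source H, Source 21: unused.
Cost = 700×70 + 1050×90 = 143500.

143500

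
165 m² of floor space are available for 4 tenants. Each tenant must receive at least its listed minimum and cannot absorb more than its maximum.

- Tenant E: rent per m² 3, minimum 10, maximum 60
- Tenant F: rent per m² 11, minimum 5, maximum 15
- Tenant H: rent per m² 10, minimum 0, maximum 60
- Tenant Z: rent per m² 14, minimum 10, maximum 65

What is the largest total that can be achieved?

1750

Meeting every minimum uses 10+5+0+10 = 25 m², leaving 140.
Rank by rent per m²: Tenant Z 14 > Tenant F 11 > Tenant H 10 > Tenant E 3.
Give Tenant Z 55 more to hit its cap of 65 → 85 left.
Tenant F: +10 to 15 (cap) → 75 left.
Give Tenant H 60 more to hit its cap of 60 → 15 left.
Only 15 left; Tenant E takes them to reach 25.
Total = 3×25 + 11×15 + 10×60 + 14×65 = 1750.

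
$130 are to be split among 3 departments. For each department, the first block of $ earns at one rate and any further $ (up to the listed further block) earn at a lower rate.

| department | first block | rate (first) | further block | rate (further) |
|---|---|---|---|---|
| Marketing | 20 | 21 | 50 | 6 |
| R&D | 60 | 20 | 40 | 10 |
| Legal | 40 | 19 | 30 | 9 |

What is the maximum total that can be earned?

2480

Order all 6 blocks by rate: Marketing/first 21 > R&D/first 20 > Legal/first 19 > R&D/second 10 > Legal/second 9 > Marketing/second 6.
Marketing/first (21): +20 — 110 left.
Fill R&D first block (60 at 20) — 50 left.
Fill Legal first block (40 at 19) — 10 left.
R&D/second: +10 of 40 at 10; pool empty.
Total = 21×20 + 20×60 + 19×40 + 10×10 = 2480.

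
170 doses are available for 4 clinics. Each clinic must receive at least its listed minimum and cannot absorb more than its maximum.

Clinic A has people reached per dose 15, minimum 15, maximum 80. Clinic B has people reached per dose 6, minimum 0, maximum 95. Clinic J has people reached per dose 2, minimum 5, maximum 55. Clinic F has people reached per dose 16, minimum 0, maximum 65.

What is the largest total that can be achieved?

Meeting every minimum uses 15+0+5+0 = 20 doses, leaving 150.
Rank by people reached per dose: Clinic F 16 > Clinic A 15 > Clinic B 6 > Clinic J 2.
Clinic F takes 65 more to reach its cap of 65 ; 85 left.
Give Clinic A 65 more to hit its cap of 80 ; 20 left.
Clinic B: +20 (room for 95) → 20. Pool exhausted.
Total = 15×80 + 6×20 + 2×5 + 16×65 = 2370.

2370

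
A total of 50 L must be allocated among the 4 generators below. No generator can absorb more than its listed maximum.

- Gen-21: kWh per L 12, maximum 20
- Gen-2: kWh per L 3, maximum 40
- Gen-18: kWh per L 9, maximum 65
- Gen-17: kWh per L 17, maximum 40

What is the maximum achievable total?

800

Highest kWh per L first: Gen-17 17 > Gen-21 12 > Gen-18 9 > Gen-2 3.
Gen-17: +40 to 40 (cap) → 10 left.
Only 10 left; Gen-21 takes them to reach 10.
Total = 12×10 + 17×40 = 800.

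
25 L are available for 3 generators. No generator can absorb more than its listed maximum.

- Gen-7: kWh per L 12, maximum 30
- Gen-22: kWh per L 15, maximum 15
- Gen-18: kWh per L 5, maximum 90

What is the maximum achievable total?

Rank by kWh per L: Gen-22 15 > Gen-7 12 > Gen-18 5.
Gen-22 takes 15 to reach its cap of 15 — 10 left.
Gen-7: +10 (room for 30) → 10. Pool exhausted.
Total = 12×10 + 15×15 = 345.

345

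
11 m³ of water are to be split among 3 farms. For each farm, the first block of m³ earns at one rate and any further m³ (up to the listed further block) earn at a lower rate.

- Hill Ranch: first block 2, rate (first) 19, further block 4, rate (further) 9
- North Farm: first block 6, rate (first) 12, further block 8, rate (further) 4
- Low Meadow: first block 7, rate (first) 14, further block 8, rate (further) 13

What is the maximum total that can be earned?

Treat each block as its own option and order by rate: Hill Ranch/tier1 19 > Low Meadow/tier1 14 > Low Meadow/tier2 13 > North Farm/tier1 12 > Hill Ranch/tier2 9 > North Farm/tier2 4.
Hill Ranch tier1 at 19: fill all 2 → 9 left.
Fill Low Meadow tier1 block (7 at 14) → 2 left.
Low Meadow/tier2: +2 of 8 at 13; pool empty.
Total = 19×2 + 14×7 + 13×2 = 162.

162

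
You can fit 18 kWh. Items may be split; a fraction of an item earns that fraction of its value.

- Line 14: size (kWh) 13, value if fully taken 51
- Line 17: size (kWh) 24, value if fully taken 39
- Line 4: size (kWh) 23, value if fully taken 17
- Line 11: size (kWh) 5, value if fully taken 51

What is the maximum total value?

102

Sort by value density: Line 11 51/5≈10.2, Line 14 51/13≈3.92, Line 17 39/24≈1.62, Line 4 17/23≈0.739.
Take all of Line 11 (5 kWh, value 51) → 13 kWh left.
All 13 kWh of Line 14 fit (value 51) → 0 remain.
Total value = 102.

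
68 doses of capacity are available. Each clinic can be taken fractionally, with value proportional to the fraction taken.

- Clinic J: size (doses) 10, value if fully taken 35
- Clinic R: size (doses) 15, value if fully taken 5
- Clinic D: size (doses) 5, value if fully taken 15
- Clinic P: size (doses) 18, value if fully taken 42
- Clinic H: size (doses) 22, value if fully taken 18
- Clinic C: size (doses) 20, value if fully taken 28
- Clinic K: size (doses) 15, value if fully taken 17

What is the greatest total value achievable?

137

Sort by value density: Clinic J 35/10≈3.5, Clinic D 15/5≈3, Clinic P 42/18≈2.33, Clinic C 28/20≈1.4, Clinic K 17/15≈1.13, Clinic H 18/22≈0.818, Clinic R 5/15≈0.333.
Clinic J: take in full, 10 doses for value 35 — 58 left.
Take all of Clinic D (5 doses, value 15) — 53 doses left.
Take all of Clinic P (18 doses, value 42) — 35 doses left.
Clinic C: take in full, 20 doses for value 28 — 15 left.
Clinic K: take in full, 15 doses for value 17 — 0 left.
Total value = 137.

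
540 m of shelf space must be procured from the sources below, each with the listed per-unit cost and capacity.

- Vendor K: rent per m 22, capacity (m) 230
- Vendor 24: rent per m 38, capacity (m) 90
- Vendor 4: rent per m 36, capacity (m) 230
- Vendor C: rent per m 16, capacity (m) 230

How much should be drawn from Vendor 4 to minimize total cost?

Use sources in increasing cost order.
Take 230 from Vendor C at 16 ; need 310 more.
Take 230 from Vendor K at 22 ; need 80 more.
Vendor 4 (36): take the remaining 80 ; done.
Vendor 24: unused.

80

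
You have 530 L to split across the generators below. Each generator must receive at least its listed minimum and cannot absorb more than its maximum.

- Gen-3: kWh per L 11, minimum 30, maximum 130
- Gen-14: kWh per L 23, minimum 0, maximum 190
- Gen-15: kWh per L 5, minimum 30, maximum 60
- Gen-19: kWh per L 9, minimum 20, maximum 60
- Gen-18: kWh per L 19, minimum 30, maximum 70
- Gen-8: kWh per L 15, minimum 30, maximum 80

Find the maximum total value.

8750

Meeting every minimum uses 30+0+30+20+30+30 = 140 L, leaving 390.
Order the generators by kWh per L: Gen-14 23 > Gen-18 19 > Gen-8 15 > Gen-3 11 > Gen-19 9 > Gen-15 5.
Give Gen-14 190 more to hit its cap of 190 → 200 left.
Gen-18: +40 to 70 (cap) → 160 left.
Give Gen-8 50 more to hit its cap of 80 → 110 left.
Gen-3 takes 100 more to reach its cap of 130 → 10 left.
Gen-19 has room for 40 more but only 10 remain, so it gets 30.
Total = 11×130 + 23×190 + 5×30 + 9×30 + 19×70 + 15×80 = 8750.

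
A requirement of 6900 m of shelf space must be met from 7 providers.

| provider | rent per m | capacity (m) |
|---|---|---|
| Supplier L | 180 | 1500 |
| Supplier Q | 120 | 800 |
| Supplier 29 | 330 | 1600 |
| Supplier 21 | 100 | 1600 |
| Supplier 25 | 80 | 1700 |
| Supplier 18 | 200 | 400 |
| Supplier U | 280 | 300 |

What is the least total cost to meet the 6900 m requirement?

1024000

Cheapest first:
Take 1700 from Supplier 25 at 80 ; need 5200 more.
Take 1600 from Supplier 21 at 100 ; need 3600 more.
Supplier Q at 120: take all 800 m ; 2800 still needed.
Take 1500 from Supplier L at 180 ; need 1300 more.
Supplier 18 at 200: take all 400 m ; 900 still needed.
Take 300 from Supplier U at 280 ; need 600 more.
Supplier 29 (330): take the remaining 600 ; done.
Cost = 1700×80 + 1600×100 + 800×120 + 1500×180 + 400×200 + 300×280 + 600×330 = 1024000.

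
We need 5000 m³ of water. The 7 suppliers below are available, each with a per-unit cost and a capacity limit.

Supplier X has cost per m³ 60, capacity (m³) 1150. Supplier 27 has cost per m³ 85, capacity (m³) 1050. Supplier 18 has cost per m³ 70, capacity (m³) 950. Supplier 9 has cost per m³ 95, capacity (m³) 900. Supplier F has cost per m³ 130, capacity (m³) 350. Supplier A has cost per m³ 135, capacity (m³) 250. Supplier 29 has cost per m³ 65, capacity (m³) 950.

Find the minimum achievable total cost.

372000

Fill from the cheapest supplier first.
Take 1150 from Supplier X at 60 ; need 3850 more.
Supplier 29 (65): use full 950 ; 2900 m³ to go.
Supplier 18 (70): use full 950 ; 1950 m³ to go.
Supplier 27 at 85: take all 1050 m³ ; 900 still needed.
Supplier 9 at 95: take all 900 m³ ; 0 still needed.
Supplier F, Supplier A: unused.
Cost = 1150×60 + 950×65 + 950×70 + 1050×85 + 900×95 = 372000.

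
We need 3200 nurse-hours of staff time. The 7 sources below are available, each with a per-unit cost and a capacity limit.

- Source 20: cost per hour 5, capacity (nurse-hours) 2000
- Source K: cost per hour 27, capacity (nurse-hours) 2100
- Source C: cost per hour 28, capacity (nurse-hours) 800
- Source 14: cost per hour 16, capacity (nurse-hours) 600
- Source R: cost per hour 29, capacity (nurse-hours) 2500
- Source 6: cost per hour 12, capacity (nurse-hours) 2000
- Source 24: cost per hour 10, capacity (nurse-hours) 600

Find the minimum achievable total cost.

23200

Use sources in increasing cost order.
Source 20 at 5: take all 2000 nurse-hours — 1200 still needed.
Take 600 from Source 24 at 10 — need 600 more.
Source 6 (12): take the remaining 600 — done.
Source 14, Source K, Source C, Source R: unused.
Cost = 2000×5 + 600×10 + 600×12 = 23200.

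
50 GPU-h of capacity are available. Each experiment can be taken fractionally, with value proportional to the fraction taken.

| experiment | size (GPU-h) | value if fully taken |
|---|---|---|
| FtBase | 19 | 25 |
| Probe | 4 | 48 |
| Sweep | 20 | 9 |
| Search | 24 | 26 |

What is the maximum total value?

Best value per unit of size first: Probe 48/4≈12, FtBase 25/19≈1.32, Search 26/24≈1.08, Sweep 9/20≈0.45.
Take all of Probe (4 GPU-h, value 48) ; 46 GPU-h left.
FtBase: take in full, 19 GPU-h for value 25 ; 27 left.
All 24 GPU-h of Search fit (value 26) ; 3 remain.
Fill the last 3 GPU-h with part of Sweep: 3/20 of it earns 1.35.
Total value = 100.35.

100.35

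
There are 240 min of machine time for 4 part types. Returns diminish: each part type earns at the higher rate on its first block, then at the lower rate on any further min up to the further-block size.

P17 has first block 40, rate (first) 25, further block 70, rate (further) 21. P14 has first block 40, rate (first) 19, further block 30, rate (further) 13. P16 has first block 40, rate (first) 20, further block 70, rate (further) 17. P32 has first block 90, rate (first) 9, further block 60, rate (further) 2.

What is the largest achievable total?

4880

Order all 8 blocks by rate: P17/first 25 > P17/second 21 > P16/first 20 > P14/first 19 > P16/second 17 > P14/second 13 > P32/first 9 > P32/second 2.
Fill P17 first block (40 at 25) — 200 left.
Fill P17 second block (70 at 21) — 130 left.
P16 first at 20: fill all 40 — 90 left.
Fill P14 first block (40 at 19) — 50 left.
50 remain; put them into P16 second at 17.
Total = 25×40 + 21×70 + 20×40 + 19×40 + 17×50 = 4880.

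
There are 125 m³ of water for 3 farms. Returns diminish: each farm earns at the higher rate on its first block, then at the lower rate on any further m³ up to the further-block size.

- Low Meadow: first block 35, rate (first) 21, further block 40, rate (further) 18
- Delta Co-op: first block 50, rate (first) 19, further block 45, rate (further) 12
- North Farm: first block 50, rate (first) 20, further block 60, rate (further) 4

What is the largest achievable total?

2495

Rank every tier by rate: Low Meadow/tier1 21 > North Farm/tier1 20 > Delta Co-op/tier1 19 > Low Meadow/tier2 18 > Delta Co-op/tier2 12 > North Farm/tier2 4.
Low Meadow/tier1 (21): +35 ; 90 left.
North Farm/tier1 (20): +50 ; 40 left.
Delta Co-op tier1 at 19: only 40 left, fill 40.
Total = 21×35 + 20×50 + 19×40 = 2495.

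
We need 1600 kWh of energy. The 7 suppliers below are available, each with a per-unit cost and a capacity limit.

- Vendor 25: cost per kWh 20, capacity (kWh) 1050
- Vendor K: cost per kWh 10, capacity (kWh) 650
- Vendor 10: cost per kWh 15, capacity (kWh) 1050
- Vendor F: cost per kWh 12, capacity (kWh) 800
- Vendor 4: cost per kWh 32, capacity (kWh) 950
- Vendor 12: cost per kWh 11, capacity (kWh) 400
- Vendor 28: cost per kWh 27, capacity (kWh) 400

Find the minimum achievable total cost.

Fill from the cheapest supplier first.
Vendor K at 10: take all 650 kWh → 950 still needed.
Vendor 12 at 11: take all 400 kWh → 550 still needed.
Vendor F (12): take the remaining 550 → done.
Vendor 10, Vendor 25, Vendor 28, Vendor 4: unused.
Cost = 650×10 + 400×11 + 550×12 = 17500.

17500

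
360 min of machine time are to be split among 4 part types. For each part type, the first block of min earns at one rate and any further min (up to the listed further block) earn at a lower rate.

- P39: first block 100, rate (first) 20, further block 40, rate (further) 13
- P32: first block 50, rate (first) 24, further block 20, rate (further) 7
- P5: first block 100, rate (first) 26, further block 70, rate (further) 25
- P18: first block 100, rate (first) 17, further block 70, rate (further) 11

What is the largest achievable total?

8230

Treat each block as its own option and order by rate: P5/first 26 > P5/second 25 > P32/first 24 > P39/first 20 > P18/first 17 > P39/second 13 > P18/second 11 > P32/second 7.
P5/first (26): +100 → 260 left.
Fill P5 second block (70 at 25) → 190 left.
Fill P32 first block (50 at 24) → 140 left.
P39 first at 20: fill all 100 → 40 left.
40 remain; put them into P18 first at 17.
Total = 26×100 + 25×70 + 24×50 + 20×100 + 17×40 = 8230.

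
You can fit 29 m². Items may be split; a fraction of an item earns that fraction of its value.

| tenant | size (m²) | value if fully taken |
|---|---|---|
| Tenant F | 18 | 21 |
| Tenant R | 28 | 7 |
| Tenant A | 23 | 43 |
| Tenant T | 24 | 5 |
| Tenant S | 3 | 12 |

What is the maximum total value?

58.5

Rank by value-to-size ratio: Tenant S 12/3≈4, Tenant A 43/23≈1.87, Tenant F 21/18≈1.17, Tenant R 7/28≈0.25, Tenant T 5/24≈0.208.
Tenant S: take in full, 3 m² for value 12 → 26 left.
All 23 m² of Tenant A fit (value 43) → 3 remain.
Fill the last 3 m² with part of Tenant F: 3/18 of it earns 3.5.
Total value = 58.5.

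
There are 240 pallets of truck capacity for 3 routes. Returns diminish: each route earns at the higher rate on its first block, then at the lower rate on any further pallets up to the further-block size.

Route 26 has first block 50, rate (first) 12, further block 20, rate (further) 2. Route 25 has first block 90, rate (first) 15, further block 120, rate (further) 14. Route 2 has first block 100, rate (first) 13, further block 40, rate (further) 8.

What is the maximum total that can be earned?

3420

Treat each block as its own option and order by rate: Route 25/T1 15 > Route 25/T2 14 > Route 2/T1 13 > Route 26/T1 12 > Route 2/T2 8 > Route 26/T2 2.
Route 25/T1 (15): +90 — 150 left.
Route 25 T2 at 14: fill all 120 — 30 left.
Route 2 T1 at 13: only 30 left, fill 30.
Total = 15×90 + 14×120 + 13×30 = 3420.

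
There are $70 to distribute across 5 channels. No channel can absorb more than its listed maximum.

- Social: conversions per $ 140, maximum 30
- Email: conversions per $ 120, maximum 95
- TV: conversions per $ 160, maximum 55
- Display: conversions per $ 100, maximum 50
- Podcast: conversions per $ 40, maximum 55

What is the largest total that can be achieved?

Order the channels by conversions per $: TV 160 > Social 140 > Email 120 > Display 100 > Podcast 40.
Give TV 55 to hit its cap of 55 — 15 left.
Social: +15 (room for 30) → 15. Pool exhausted.
Total = 140×15 + 160×55 = 10900.

10900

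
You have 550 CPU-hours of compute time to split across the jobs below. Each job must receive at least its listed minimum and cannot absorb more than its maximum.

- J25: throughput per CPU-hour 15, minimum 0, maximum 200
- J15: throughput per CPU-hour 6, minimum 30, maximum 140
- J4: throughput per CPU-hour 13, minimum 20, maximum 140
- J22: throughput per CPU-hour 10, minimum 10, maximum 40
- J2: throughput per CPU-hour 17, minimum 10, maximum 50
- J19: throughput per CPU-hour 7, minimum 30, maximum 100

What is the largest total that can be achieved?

Meeting every minimum uses 0+30+20+10+10+30 = 100 CPU-hours, leaving 450.
Rank by throughput per CPU-hour: J2 17 > J25 15 > J4 13 > J22 10 > J19 7 > J15 6.
Give J2 40 more to hit its cap of 50 — 410 left.
J25: +200 to 200 (cap) — 210 left.
Give J4 120 more to hit its cap of 140 — 90 left.
Give J22 30 more to hit its cap of 40 — 60 left.
J19: +60 (room for 70) → 90. Pool exhausted.
Total = 15×200 + 6×30 + 13×140 + 10×40 + 17×50 + 7×90 = 6880.

6880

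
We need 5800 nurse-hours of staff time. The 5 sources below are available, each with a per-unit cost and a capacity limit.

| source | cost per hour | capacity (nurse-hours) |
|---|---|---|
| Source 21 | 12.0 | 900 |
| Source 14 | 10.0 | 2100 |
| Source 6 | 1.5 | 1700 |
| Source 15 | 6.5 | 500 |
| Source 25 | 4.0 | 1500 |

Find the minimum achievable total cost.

Use sources in increasing cost order.
Take 1700 from Source 6 at 1.5 → need 4100 more.
Take 1500 from Source 25 at 4.0 → need 2600 more.
Source 15 at 6.5: take all 500 nurse-hours → 2100 still needed.
Source 14 (10.0): use full 2100 → 0 nurse-hours to go.
Source 21: unused.
Cost = 1700×1.5 + 1500×4.0 + 500×6.5 + 2100×10.0 = 32800.

32800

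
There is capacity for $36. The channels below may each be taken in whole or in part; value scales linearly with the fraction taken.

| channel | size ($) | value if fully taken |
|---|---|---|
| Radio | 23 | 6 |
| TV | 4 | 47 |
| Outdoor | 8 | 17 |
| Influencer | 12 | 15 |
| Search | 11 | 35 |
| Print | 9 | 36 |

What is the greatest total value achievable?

Sort by value density: TV 47/4≈11.8, Print 36/9≈4, Search 35/11≈3.18, Outdoor 17/8≈2.12, Influencer 15/12≈1.25, Radio 6/23≈0.261.
TV: take in full, 4 $ for value 47 → 32 left.
Take all of Print (9 $, value 36) → 23 $ left.
All 11 $ of Search fit (value 35) → 12 remain.
All 8 $ of Outdoor fit (value 17) → 4 remain.
Only 4 $ remain; take 4/12 of Influencer for value 15×4/12 = 5.
Total value = 140.

140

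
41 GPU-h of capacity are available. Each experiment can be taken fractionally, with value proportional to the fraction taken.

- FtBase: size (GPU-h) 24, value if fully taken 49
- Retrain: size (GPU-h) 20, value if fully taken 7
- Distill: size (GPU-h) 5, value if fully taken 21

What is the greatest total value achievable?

Rank by value-to-size ratio: Distill 21/5≈4.2, FtBase 49/24≈2.04, Retrain 7/20≈0.35.
Distill: take in full, 5 GPU-h for value 21 → 36 left.
FtBase: take in full, 24 GPU-h for value 49 → 12 left.
12 GPU-h left: a 12/20 share of Retrain gives 7×12/20 = 4.2.
Total value = 74.2.

74.2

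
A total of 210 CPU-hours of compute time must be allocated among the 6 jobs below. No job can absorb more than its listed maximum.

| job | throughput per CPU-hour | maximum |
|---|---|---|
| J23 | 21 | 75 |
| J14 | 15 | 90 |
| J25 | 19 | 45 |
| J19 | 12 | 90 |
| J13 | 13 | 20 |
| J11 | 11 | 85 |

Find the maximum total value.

3780

Rank by throughput per CPU-hour: J23 21 > J25 19 > J14 15 > J13 13 > J19 12 > J11 11.
J23 takes 75 to reach its cap of 75 — 135 left.
Give J25 45 to hit its cap of 45 — 90 left.
J14: +90 to 90 (cap) — 0 left.
Total = 21×75 + 15×90 + 19×45 = 3780.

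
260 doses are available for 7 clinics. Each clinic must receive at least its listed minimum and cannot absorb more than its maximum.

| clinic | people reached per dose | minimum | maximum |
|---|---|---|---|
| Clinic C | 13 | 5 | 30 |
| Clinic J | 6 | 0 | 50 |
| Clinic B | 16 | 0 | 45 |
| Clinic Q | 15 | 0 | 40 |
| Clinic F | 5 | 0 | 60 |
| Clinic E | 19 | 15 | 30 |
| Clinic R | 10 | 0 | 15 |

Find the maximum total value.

Meeting every minimum uses 5+0+0+0+0+15+0 = 20 doses, leaving 240.
Order the clinics by people reached per dose: Clinic E 19 > Clinic B 16 > Clinic Q 15 > Clinic C 13 > Clinic R 10 > Clinic J 6 > Clinic F 5.
Clinic E takes 15 more to reach its cap of 30 — 225 left.
Clinic B takes 45 more to reach its cap of 45 — 180 left.
Clinic Q: +40 to 40 (cap) — 140 left.
Give Clinic C 25 more to hit its cap of 30 — 115 left.
Clinic R: +15 to 15 (cap) — 100 left.
Give Clinic J 50 more to hit its cap of 50 — 50 left.
Clinic F: +50 (room for 60) → 50. Pool exhausted.
Total = 13×30 + 6×50 + 16×45 + 15×40 + 5×50 + 19×30 + 10×15 = 2980.

2980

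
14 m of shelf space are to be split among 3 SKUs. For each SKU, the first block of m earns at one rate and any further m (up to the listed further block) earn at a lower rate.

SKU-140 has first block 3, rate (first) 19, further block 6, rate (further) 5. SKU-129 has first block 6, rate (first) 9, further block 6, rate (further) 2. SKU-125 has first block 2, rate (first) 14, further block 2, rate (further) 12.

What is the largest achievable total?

Order all 6 blocks by rate: SKU-140/tier1 19 > SKU-125/tier1 14 > SKU-125/tier2 12 > SKU-129/tier1 9 > SKU-140/tier2 5 > SKU-129/tier2 2.
SKU-140/tier1 (19): +3 → 11 left.
Fill SKU-125 tier1 block (2 at 14) → 9 left.
Fill SKU-125 tier2 block (2 at 12) → 7 left.
SKU-129 tier1 at 9: fill all 6 → 1 left.
SKU-140 tier2 at 5: only 1 left, fill 1.
Total = 19×3 + 14×2 + 12×2 + 9×6 + 5×1 = 168.

168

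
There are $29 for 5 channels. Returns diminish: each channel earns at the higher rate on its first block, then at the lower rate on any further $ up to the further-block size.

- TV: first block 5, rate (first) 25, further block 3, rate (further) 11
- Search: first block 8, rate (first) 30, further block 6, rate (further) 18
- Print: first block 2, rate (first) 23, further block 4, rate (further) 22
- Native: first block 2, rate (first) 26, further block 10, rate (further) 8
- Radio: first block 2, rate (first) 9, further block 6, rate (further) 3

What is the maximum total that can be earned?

681

Treat each block as its own option and order by rate: Search/T1 30 > Native/T1 26 > TV/T1 25 > Print/T1 23 > Print/T2 22 > Search/T2 18 > TV/T2 11 > Radio/T1 9 > Native/T2 8 > Radio/T2 3.
Search T1 at 30: fill all 8 → 21 left.
Native T1 at 26: fill all 2 → 19 left.
TV/T1 (25): +5 → 14 left.
Print T1 at 23: fill all 2 → 12 left.
Print/T2 (22): +4 → 8 left.
Search T2 at 18: fill all 6 → 2 left.
TV T2 at 11: only 2 left, fill 2.
Total = 30×8 + 26×2 + 25×5 + 23×2 + 22×4 + 18×6 + 11×2 = 681.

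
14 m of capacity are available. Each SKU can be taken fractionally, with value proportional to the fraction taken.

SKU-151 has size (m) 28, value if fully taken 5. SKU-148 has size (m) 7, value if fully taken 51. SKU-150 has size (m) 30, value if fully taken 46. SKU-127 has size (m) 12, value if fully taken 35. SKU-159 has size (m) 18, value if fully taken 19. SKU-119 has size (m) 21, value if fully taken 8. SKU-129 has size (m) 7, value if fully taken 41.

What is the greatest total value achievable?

Best value per unit of size first: SKU-148 51/7≈7.29, SKU-129 41/7≈5.86, SKU-127 35/12≈2.92, SKU-150 46/30≈1.53, SKU-159 19/18≈1.06, SKU-119 8/21≈0.381, SKU-151 5/28≈0.179.
Take all of SKU-148 (7 m, value 51) ; 7 m left.
Take all of SKU-129 (7 m, value 41) ; 0 m left.
Total value = 92.

92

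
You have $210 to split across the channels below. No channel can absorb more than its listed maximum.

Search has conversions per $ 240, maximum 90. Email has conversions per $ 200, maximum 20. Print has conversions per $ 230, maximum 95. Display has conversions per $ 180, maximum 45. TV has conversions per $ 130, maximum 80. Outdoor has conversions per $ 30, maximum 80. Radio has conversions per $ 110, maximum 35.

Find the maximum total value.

48350

Order the channels by conversions per $: Search 240 > Print 230 > Email 200 > Display 180 > TV 130 > Radio 110 > Outdoor 30.
Search: +90 to 90 (cap) — 120 left.
Give Print 95 to hit its cap of 95 — 25 left.
Give Email 20 to hit its cap of 20 — 5 left.
Display has room for 45 but only 5 remain, so it gets 5.
Total = 240×90 + 200×20 + 230×95 + 180×5 = 48350.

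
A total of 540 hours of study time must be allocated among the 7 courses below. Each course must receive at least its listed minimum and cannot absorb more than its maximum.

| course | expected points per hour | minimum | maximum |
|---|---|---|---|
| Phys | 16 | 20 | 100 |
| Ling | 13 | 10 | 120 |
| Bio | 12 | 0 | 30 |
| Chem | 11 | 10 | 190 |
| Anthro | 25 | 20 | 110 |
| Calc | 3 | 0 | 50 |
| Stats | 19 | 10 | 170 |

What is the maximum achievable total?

9610

Meeting every minimum uses 20+10+0+10+20+0+10 = 70 hours, leaving 470.
Rank by expected points per hour: Anthro 25 > Stats 19 > Phys 16 > Ling 13 > Bio 12 > Chem 11 > Calc 3.
Anthro: +90 to 110 (cap) → 380 left.
Stats: +160 to 170 (cap) → 220 left.
Phys: +80 to 100 (cap) → 140 left.
Ling takes 110 more to reach its cap of 120 → 30 left.
Bio: +30 to 30 (cap) → 0 left.
Total = 16×100 + 13×120 + 12×30 + 11×10 + 25×110 + 19×170 = 9610.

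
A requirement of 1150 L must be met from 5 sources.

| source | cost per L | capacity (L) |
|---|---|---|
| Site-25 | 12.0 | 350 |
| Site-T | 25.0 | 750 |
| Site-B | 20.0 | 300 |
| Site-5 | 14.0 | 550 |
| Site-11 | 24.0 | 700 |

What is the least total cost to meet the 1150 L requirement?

Cheapest first:
Site-25 at 12.0: take all 350 L — 800 still needed.
Site-5 (14.0): use full 550 — 250 L to go.
Take 250 from Site-B at 20.0 to finish.
Site-11, Site-T: unused.
Cost = 350×12.0 + 550×14.0 + 250×20.0 = 16900.

16900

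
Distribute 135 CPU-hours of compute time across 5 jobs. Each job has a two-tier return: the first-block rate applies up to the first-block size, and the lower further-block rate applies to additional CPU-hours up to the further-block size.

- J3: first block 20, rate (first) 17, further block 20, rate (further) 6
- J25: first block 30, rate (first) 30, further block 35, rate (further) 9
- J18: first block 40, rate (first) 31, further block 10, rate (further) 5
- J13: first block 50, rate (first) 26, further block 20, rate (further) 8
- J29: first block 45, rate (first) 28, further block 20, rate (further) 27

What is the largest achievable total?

Treat each block as its own option and order by rate: J18/first 31 > J25/first 30 > J29/first 28 > J29/second 27 > J13/first 26 > J3/first 17 > J25/second 9 > J13/second 8 > J3/second 6 > J18/second 5.
J18/first (31): +40 → 95 left.
J25/first (30): +30 → 65 left.
Fill J29 first block (45 at 28) → 20 left.
J29/second (27): +20 → 0 left.
Total = 31×40 + 30×30 + 28×45 + 27×20 = 3940.

3940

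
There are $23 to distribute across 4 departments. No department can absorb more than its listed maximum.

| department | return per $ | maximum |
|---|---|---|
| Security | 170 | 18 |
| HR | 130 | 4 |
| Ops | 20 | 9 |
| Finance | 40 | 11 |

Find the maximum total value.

3620

Order the departments by return per $: Security 170 > HR 130 > Finance 40 > Ops 20.
Give Security 18 to hit its cap of 18 ; 5 left.
Give HR 4 to hit its cap of 4 ; 1 left.
Only 1 left; Finance takes them to reach 1.
Total = 170×18 + 130×4 + 40×1 = 3620.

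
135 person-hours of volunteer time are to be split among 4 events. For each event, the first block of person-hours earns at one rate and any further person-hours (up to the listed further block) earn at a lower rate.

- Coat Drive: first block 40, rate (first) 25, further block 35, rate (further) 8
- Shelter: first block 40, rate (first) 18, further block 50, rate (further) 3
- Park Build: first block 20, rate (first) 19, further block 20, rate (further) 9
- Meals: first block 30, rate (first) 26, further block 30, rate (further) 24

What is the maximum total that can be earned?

3150

Treat each block as its own option and order by rate: Meals/T1 26 > Coat Drive/T1 25 > Meals/T2 24 > Park Build/T1 19 > Shelter/T1 18 > Park Build/T2 9 > Coat Drive/T2 8 > Shelter/T2 3.
Fill Meals T1 block (30 at 26) → 105 left.
Coat Drive T1 at 25: fill all 40 → 65 left.
Meals T2 at 24: fill all 30 → 35 left.
Park Build/T1 (19): +20 → 15 left.
15 remain; put them into Shelter T1 at 18.
Total = 26×30 + 25×40 + 24×30 + 19×20 + 18×15 = 3150.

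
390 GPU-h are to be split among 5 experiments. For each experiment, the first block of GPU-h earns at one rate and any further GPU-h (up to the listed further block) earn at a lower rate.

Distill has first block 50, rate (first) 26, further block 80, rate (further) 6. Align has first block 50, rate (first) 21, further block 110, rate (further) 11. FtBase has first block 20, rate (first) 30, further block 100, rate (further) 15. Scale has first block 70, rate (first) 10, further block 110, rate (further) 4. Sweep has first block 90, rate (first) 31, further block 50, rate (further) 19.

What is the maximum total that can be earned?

8520

Treat each block as its own option and order by rate: Sweep/first 31 > FtBase/first 30 > Distill/first 26 > Align/first 21 > Sweep/second 19 > FtBase/second 15 > Align/second 11 > Scale/first 10 > Distill/second 6 > Scale/second 4.
Sweep first at 31: fill all 90 → 300 left.
Fill FtBase first block (20 at 30) → 280 left.
Distill/first (26): +50 → 230 left.
Align/first (21): +50 → 180 left.
Sweep/second (19): +50 → 130 left.
FtBase second at 15: fill all 100 → 30 left.
30 remain; put them into Align second at 11.
Total = 31×90 + 30×20 + 26×50 + 21×50 + 19×50 + 15×100 + 11×30 = 8520.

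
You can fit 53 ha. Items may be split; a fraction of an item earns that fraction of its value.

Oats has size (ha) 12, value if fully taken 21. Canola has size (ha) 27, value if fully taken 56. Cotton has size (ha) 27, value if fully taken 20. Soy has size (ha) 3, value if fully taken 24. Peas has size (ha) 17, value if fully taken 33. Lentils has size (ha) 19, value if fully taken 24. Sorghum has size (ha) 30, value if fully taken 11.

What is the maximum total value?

Sort by value density: Soy 24/3≈8, Canola 56/27≈2.07, Peas 33/17≈1.94, Oats 21/12≈1.75, Lentils 24/19≈1.26, Cotton 20/27≈0.741, Sorghum 11/30≈0.367.
All 3 ha of Soy fit (value 24) ; 50 remain.
Take all of Canola (27 ha, value 56) ; 23 ha left.
All 17 ha of Peas fit (value 33) ; 6 remain.
6 ha left: a 6/12 share of Oats gives 21×6/12 = 10.5.
Total value = 123.5.

123.5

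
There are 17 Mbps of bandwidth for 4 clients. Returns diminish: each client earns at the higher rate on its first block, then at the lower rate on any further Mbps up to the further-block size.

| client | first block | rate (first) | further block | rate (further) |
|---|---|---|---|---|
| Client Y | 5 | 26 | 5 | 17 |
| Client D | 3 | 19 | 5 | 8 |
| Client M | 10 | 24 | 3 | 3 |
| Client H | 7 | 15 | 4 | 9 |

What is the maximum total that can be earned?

Rank every tier by rate: Client Y/tier1 26 > Client M/tier1 24 > Client D/tier1 19 > Client Y/tier2 17 > Client H/tier1 15 > Client H/tier2 9 > Client D/tier2 8 > Client M/tier2 3.
Fill Client Y tier1 block (5 at 26) ; 12 left.
Client M/tier1 (24): +10 ; 2 left.
Client D tier1 at 19: only 2 left, fill 2.
Total = 26×5 + 24×10 + 19×2 = 408.

408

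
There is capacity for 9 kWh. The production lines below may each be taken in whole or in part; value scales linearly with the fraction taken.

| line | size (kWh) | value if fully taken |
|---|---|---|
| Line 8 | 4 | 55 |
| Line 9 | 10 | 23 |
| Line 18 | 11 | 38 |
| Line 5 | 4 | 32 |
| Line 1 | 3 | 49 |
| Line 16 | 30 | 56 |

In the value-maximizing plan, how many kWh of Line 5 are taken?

Rank by value-to-size ratio: Line 1 49/3≈16.3, Line 8 55/4≈13.8, Line 5 32/4≈8, Line 18 38/11≈3.45, Line 9 23/10≈2.3, Line 16 56/30≈1.87.
Line 1: take in full, 3 kWh for value 49 → 6 left.
Line 8: take in full, 4 kWh for value 55 → 2 left.
2 kWh left: a 2/4 share of Line 5 gives 32×2/4 = 16.

2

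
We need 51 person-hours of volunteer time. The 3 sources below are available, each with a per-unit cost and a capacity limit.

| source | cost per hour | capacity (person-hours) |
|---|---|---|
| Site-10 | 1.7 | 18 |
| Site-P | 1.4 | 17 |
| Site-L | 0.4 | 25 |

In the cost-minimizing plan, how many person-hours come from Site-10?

Cheapest first:
Site-L (0.4): use full 25 ; 26 person-hours to go.
Take 17 from Site-P at 1.4 ; need 9 more.
Site-10 at 1.7: take 9 of its 18 ; requirement met.

9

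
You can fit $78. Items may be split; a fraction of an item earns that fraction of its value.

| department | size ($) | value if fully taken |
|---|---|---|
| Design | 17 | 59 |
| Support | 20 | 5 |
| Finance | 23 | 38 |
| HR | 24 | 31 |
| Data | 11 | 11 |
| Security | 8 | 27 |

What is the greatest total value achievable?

Sort by value density: Design 59/17≈3.47, Security 27/8≈3.38, Finance 38/23≈1.65, HR 31/24≈1.29, Data 11/11≈1, Support 5/20≈0.25.
Take all of Design (17 $, value 59) — 61 $ left.
Take all of Security (8 $, value 27) — 53 $ left.
Finance: take in full, 23 $ for value 38 — 30 left.
HR: take in full, 24 $ for value 31 — 6 left.
Only 6 $ remain; take 6/11 of Data for value 11×6/11 = 6.
Total value = 161.

161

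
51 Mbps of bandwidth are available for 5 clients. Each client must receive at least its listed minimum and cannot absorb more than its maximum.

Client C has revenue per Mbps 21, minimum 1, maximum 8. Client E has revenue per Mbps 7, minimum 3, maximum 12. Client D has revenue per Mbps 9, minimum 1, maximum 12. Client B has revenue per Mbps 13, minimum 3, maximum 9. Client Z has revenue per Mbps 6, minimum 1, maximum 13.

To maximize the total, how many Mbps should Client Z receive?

10

Meeting every minimum uses 1+3+1+3+1 = 9 Mbps, leaving 42.
Order the clients by revenue per Mbps: Client C 21 > Client B 13 > Client D 9 > Client E 7 > Client Z 6.
Client C takes 7 more to reach its cap of 8 → 35 left.
Client B takes 6 more to reach its cap of 9 → 29 left.
Client D: +11 to 12 (cap) → 18 left.
Client E: +9 to 12 (cap) → 9 left.
Client Z: +9 (room for 12) → 10. Pool exhausted.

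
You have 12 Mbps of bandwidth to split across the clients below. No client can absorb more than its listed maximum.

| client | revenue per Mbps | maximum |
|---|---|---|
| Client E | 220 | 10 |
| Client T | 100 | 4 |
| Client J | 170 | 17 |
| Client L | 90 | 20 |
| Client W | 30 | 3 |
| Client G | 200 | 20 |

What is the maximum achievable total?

Highest revenue per Mbps first: Client E 220 > Client G 200 > Client J 170 > Client T 100 > Client L 90 > Client W 30.
Give Client E 10 to hit its cap of 10 — 2 left.
Client G has room for 20 but only 2 remain, so it gets 2.
Total = 220×10 + 200×2 = 2600.

2600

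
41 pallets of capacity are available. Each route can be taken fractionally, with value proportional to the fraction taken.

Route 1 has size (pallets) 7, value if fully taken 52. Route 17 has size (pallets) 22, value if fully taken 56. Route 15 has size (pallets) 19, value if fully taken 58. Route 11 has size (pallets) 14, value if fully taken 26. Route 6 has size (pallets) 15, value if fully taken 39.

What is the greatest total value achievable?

149

Sort by value density: Route 1 52/7≈7.43, Route 15 58/19≈3.05, Route 6 39/15≈2.6, Route 17 56/22≈2.55, Route 11 26/14≈1.86.
Take all of Route 1 (7 pallets, value 52) — 34 pallets left.
All 19 pallets of Route 15 fit (value 58) — 15 remain.
All 15 pallets of Route 6 fit (value 39) — 0 remain.
Total value = 149.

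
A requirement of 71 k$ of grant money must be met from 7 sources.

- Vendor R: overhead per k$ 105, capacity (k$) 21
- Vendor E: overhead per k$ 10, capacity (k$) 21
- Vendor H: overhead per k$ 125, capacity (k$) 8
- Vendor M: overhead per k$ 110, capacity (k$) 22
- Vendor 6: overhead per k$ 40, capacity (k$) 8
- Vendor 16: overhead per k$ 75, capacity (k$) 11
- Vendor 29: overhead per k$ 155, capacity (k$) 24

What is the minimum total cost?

4660

Cheapest first:
Vendor E at 10: take all 21 k$ → 50 still needed.
Vendor 6 (40): use full 8 → 42 k$ to go.
Vendor 16 (75): use full 11 → 31 k$ to go.
Vendor R (105): use full 21 → 10 k$ to go.
Vendor M at 110: take 10 of its 22 → requirement met.
Vendor H, Vendor 29: unused.
Cost = 21×10 + 8×40 + 11×75 + 21×105 + 10×110 = 4660.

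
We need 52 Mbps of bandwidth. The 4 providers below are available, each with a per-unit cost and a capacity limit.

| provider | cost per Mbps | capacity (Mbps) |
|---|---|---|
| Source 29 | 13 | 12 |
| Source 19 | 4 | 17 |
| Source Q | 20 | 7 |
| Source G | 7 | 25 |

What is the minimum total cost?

Fill from the cheapest provider first.
Source 19 at 4: take all 17 Mbps → 35 still needed.
Source G (7): use full 25 → 10 Mbps to go.
Source 29 at 13: take 10 of its 12 → requirement met.
Source Q: unused.
Cost = 17×4 + 25×7 + 10×13 = 373.

373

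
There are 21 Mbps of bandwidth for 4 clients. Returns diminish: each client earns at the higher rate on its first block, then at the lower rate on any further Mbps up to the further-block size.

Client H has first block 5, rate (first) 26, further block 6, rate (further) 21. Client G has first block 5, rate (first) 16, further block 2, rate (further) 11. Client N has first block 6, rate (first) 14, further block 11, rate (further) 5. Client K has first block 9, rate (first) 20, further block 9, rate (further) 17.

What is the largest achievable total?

Treat each block as its own option and order by rate: Client H/tier1 26 > Client H/tier2 21 > Client K/tier1 20 > Client K/tier2 17 > Client G/tier1 16 > Client N/tier1 14 > Client G/tier2 11 > Client N/tier2 5.
Client H/tier1 (26): +5 ; 16 left.
Fill Client H tier2 block (6 at 21) ; 10 left.
Client K tier1 at 20: fill all 9 ; 1 left.
Client K tier2 at 17: only 1 left, fill 1.
Total = 26×5 + 21×6 + 20×9 + 17×1 = 453.

453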